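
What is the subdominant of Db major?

The Db major scale runs Db Eb F Gb Ab Bb C.
Degree 4 is Gb.

Gb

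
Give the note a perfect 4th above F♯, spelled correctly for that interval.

B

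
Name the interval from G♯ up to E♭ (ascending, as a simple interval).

The letter names run G→E, a span of 5 letter steps, so the interval is some kind of sixth.
G# to Eb is 7 semitones. A major sixth is 9, so 7 makes it diminished.

diminished sixth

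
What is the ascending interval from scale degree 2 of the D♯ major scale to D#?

Scale degree 2 of D# major is E#.
E# up to D#: letters E→D make it a seventh; 10 semitones makes it minor.

minor seventh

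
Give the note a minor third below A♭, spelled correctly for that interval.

F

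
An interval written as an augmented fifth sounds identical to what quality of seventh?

An augmented fifth spans 8 semitones.
A seventh spanning 8 semitones is doubly diminished (the major seventh is 11).

doubly diminished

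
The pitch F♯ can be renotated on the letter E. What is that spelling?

E##

F# is pitch class 6. The letter E alone is pitch class 4.
To reach pitch class 6 from E requires an offset of +2 semitones, i.e. double sharp: E##.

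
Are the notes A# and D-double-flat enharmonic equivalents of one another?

Two spellings are enharmonically equivalent only if they share a pitch class.
Here A# → 10, Dbb → 0; 0 ≠ 10, so they are not.

No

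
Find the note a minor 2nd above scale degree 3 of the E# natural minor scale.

A

Scale degree 3 of E# natural minor is G#.
A minor second (1 semitone) above G# lands on the letter A, giving A.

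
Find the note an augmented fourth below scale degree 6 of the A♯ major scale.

C#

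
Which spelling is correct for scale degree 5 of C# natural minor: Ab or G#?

G#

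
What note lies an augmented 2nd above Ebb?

F

A second above E lands on the letter F.
An augmented second spans 3 semitones, so Ebb moves to pitch class 5. On the letter F that is F.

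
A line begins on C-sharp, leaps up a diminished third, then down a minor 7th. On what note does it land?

F

A diminished third up from C# is Eb (letter E, 2 semitones up).
A minor seventh down from Eb is F (letter F, 10 semitones down).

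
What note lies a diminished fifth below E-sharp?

E down a perfect fifth is A, so the target letter is A.
From E#, a diminished fifth is 6 semitones down: A##.

A##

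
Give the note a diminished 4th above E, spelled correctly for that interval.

A fourth above E lands on the letter A.
A diminished fourth spans 4 semitones, so E moves to pitch class 8. On the letter A that is Ab.

Ab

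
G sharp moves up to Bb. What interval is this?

diminished third

The letter names run G→B, a span of 2 letter steps, so the interval is some kind of third.
G# to Bb is 2 semitones. A major third is 4, so 2 makes it diminished.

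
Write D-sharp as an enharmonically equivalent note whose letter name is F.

D# is pitch class 3. The letter F alone is pitch class 5.
To reach pitch class 3 from F requires an offset of -2 semitones, i.e. double flat: Fbb.

Fbb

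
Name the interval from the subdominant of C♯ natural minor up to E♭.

diminished seventh

The subdominant of C# natural minor is F#.
F# up to Eb: letters F→E make it a seventh; 9 semitones makes it diminished.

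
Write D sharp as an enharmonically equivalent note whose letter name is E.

D# is pitch class 3. The letter E alone is pitch class 4.
To reach pitch class 3 from E requires an offset of -1 semitone, i.e. flat: Eb.

Eb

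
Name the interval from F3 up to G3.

Counting letters F–G gives a second.
F→G = 2 semitones, exactly the major second.

major second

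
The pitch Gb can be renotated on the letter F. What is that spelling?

F#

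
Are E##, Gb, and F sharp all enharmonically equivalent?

Yes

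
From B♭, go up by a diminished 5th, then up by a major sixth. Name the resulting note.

A diminished fifth up from Bb is Fb (letter F, 6 semitones up).
A major sixth up from Fb is Db (letter D, 9 semitones up).

Db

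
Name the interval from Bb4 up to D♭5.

Counting letters B–C–D gives a third.
Bb→Db = 3 semitones, 1 narrower than the major third (4), so minor.

minor third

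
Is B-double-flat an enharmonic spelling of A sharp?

Two spellings are enharmonically equivalent only if they share a pitch class.
Here Bbb → 9, A# → 10; 9 ≠ 10, so they are not.

No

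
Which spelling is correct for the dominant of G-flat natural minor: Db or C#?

Each scale degree takes a distinct letter name. Degree 5 of a scale on G must use the letter D.
Db and C# are enharmonically the same pitch, but only Db uses the letter D, so it is the correct spelling here.

Db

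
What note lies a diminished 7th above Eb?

Dbb

A seventh above E lands on the letter D.
A diminished seventh spans 9 semitones, so Eb moves to pitch class 0. On the letter D that is Dbb.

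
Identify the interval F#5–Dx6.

augmented sixth

The letter names run F→D, a span of 5 letter steps, so the interval is some kind of sixth.
F# to D## is 10 semitones. A major sixth is 9, so 10 makes it augmented.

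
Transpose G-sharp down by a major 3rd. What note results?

E

A third below G lands on the letter E.
A major third spans 4 semitones, so G# moves to pitch class 4. On the letter E that is E.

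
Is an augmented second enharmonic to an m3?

Yes

An augmented second spans 3 semitones; a minor third spans 3.
They are enharmonically equivalent.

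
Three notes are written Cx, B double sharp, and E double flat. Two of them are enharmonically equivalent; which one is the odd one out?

In 12-tone equal temperament, enharmonic equivalents share a pitch class. C## is pitch class 2; B## is pitch class 1; Ebb is pitch class 2.
C## and Ebb share pitch class 2, while B## is pitch class 1.

B##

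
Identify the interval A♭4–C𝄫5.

diminished third

The letter names run A→C, a span of 2 letter steps, so the interval is some kind of third.
Ab to Cbb is 2 semitones. A major third is 4, so 2 makes it diminished.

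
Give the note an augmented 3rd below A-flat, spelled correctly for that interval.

Fbb

A down a major third is F, so the target letter is F.
From Ab, an augmented third is 5 semitones down: Fbb.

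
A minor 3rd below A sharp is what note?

A down a major third is F, so the target letter is F.
From A#, a minor third is 3 semitones down: F##.

F##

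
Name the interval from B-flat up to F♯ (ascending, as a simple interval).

augmented fifth

Counting letters B–C–D–E–F gives a fifth.
Bb→F# = 8 semitones, 1 wider than the perfect fifth (7), so augmented.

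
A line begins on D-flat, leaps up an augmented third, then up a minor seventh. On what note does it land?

An augmented third up from Db is F# (letter F, 5 semitones up).
A minor seventh up from F# is E (letter E, 10 semitones up).

E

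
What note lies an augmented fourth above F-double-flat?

A fourth above F lands on the letter B.
An augmented fourth spans 6 semitones, so Fbb moves to pitch class 9. On the letter B that is Bbb.

Bbb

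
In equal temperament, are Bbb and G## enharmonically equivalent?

Yes

Bbb = pitch class 9 and G## = pitch class 9 — the same pitch class, so they are enharmonic equivalents.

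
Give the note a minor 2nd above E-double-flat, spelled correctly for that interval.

E up a major second is F#, so the target letter is F.
From Ebb, a minor second is 1 semitone up: Fbb.

Fbb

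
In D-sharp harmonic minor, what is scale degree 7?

Degree 7 takes the letter 6 steps above D, which is C.
In harmonic minor, degree 7 sits 11 semitones above the tonic. D# + 11 semitones is pitch class 2, spelled on C as C##.

C##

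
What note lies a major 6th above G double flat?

G up a major sixth is E, so the target letter is E.
From Gbb, a major sixth is 9 semitones up: Ebb.

Ebb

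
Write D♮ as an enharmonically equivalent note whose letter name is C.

Plain C sits 2 semitones below D, so on the letter C the same pitch needs a double sharp: C##.

C##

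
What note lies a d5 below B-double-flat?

B down a perfect fifth is E, so the target letter is E.
From Bbb, a diminished fifth is 6 semitones down: Eb.

Eb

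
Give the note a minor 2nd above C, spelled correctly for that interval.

Db

C up a major second is D, so the target letter is D.
From C, a minor second is 1 semitone up: Db.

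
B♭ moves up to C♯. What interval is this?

The letter names run B→C, a span of 1 letter step, so the interval is some kind of second.
Bb to C# is 3 semitones. A major second is 2, so 3 makes it augmented.

augmented second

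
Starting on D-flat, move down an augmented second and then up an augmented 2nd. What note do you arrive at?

Db

An augmented second down from Db is Cbb (letter C, 3 semitones down).
An augmented second up from Cbb is Db (letter D, 3 semitones up).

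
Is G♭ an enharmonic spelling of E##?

Yes

Gb is pitch class 6; E## is pitch class 6.
All spellings map to pitch class 6, so they are enharmonically equivalent.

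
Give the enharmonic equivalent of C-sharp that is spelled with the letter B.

B##

C# is pitch class 1. The letter B alone is pitch class 11.
To reach pitch class 1 from B requires an offset of +2 semitones, i.e. double sharp: B##.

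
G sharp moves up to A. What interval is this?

minor second

The letter names run G→A, a span of 1 letter step, so the interval is some kind of second.
G# to A is 1 semitone. A major second is 2, so 1 makes it minor.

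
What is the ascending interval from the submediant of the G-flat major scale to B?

augmented fifth

The submediant of Gb major is Eb.
Eb up to B: letters E→B make it a fifth; 8 semitones makes it augmented.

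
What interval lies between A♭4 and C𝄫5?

diminished third

The letter names run A→C, a span of 2 letter steps, so the interval is some kind of third.
Ab to Cbb is 2 semitones. A major third is 4, so 2 makes it diminished.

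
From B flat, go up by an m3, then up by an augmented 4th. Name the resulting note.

G

A minor third up from Bb is Db (letter D, 3 semitones up).
An augmented fourth up from Db is G (letter G, 6 semitones up).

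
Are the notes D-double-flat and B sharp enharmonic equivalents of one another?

Yes

Dbb is pitch class 0; B# is pitch class 0.
All spellings map to pitch class 0, so they are enharmonically equivalent.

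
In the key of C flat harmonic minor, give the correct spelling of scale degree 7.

Bb

Degree 7 takes the letter 6 steps above C, which is B.
In harmonic minor, degree 7 sits 11 semitones above the tonic. Cb + 11 semitones is pitch class 10, spelled on B as Bb.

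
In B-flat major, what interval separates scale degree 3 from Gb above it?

diminished fourth

Scale degree 3 of Bb major is D.
D up to Gb: letters D→G make it a fourth; 4 semitones makes it diminished.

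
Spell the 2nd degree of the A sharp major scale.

B#

The A# major scale runs A# B# C## D# E# F## G##.
Degree 2 is B#.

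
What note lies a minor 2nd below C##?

B##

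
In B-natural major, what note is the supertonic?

The B major scale runs B C# D# E F# G# A#.
Degree 2 is C#.

C#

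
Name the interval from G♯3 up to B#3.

The letter names run G→B, a span of 2 letter steps, so the interval is some kind of third.
G# to B# is 4 semitones. A major third is 4, so 4 makes it major.

major third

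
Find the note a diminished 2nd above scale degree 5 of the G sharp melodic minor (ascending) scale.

Eb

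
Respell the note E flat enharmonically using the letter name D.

D#

Eb is pitch class 3. The letter D alone is pitch class 2.
To reach pitch class 3 from D requires an offset of +1 semitone, i.e. sharp: D#.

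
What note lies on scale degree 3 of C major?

The C major scale runs C D E F G A B.
Degree 3 is E.

E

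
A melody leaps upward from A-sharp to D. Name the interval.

Counting letters A–B–C–D gives a fourth.
A#→D = 4 semitones, 1 narrower than the perfect fourth (5), so diminished.

diminished fourth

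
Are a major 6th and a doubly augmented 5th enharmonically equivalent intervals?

A major sixth spans 9 semitones; a doubly augmented fifth spans 9.
They are enharmonically equivalent.

Yes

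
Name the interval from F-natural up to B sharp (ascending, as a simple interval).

The letter names run F→B, a span of 3 letter steps, so the interval is some kind of fourth.
F to B# is 7 semitones. A perfect fourth is 5, so 7 makes it doubly augmented.

doubly augmented fourth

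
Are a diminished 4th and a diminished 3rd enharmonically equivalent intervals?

No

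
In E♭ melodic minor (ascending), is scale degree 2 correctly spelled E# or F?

Each scale degree takes a distinct letter name. Degree 2 of a scale on E must use the letter F.
F and E# are enharmonically the same pitch, but only F uses the letter F, so it is the correct spelling here.

F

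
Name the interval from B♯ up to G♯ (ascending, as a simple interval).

minor sixth

The letter names run B→G, a span of 5 letter steps, so the interval is some kind of sixth.
B# to G# is 8 semitones. A major sixth is 9, so 8 makes it minor.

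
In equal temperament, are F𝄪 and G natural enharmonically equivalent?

F## is pitch class 7; G is pitch class 7.
All spellings map to pitch class 7, so they are enharmonically equivalent.

Yes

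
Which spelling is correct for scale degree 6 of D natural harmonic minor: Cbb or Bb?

Each scale degree takes a distinct letter name. Degree 6 of a scale on D must use the letter B.
Bb and Cbb are enharmonically the same pitch, but only Bb uses the letter B, so it is the correct spelling here.

Bb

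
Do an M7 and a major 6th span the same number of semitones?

A major seventh spans 11 semitones; a major sixth spans 9.
The spans differ, so they are not enharmonic equivalents.

No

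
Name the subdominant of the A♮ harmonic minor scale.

D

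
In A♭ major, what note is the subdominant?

Db

The Ab major scale runs Ab Bb C Db Eb F G.
Degree 4 is Db.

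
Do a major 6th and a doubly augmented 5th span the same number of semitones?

Yes

A major sixth spans 9 semitones; a doubly augmented fifth spans 9.
They are enharmonically equivalent.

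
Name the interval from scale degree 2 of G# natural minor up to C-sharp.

Scale degree 2 of G# natural minor is A#.
A# up to C#: letters A→C make it a third; 3 semitones makes it minor.

minor third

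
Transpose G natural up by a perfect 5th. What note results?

A fifth above G lands on the letter D.
A perfect fifth spans 7 semitones, so G moves to pitch class 2. On the letter D that is D.

D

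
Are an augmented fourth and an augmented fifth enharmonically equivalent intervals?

An augmented fourth spans 6 semitones; an augmented fifth spans 8.
The spans differ, so they are not enharmonic equivalents.

No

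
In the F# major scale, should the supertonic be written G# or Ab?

Each scale degree takes a distinct letter name. Degree 2 of a scale on F must use the letter G.
G# and Ab are enharmonically the same pitch, but only G# uses the letter G, so it is the correct spelling here.

G#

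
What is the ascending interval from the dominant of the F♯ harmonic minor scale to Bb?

The dominant of F# harmonic minor is C#.
C# up to Bb: letters C→B make it a seventh; 9 semitones makes it diminished.

diminished seventh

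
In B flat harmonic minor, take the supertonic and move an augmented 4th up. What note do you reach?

F#

The supertonic of Bb harmonic minor is C.
An augmented fourth (6 semitones) above C lands on the letter F, giving F#.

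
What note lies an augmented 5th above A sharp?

E##

A up a perfect fifth is E, so the target letter is E.
From A#, an augmented fifth is 8 semitones up: E##.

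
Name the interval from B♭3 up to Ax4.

Counting letters B–C–D–E–F–G–A gives a seventh.
Bb→A## = 13 semitones, 2 wider than the major seventh (11), so doubly augmented.

doubly augmented seventh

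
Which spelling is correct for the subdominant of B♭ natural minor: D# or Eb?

Eb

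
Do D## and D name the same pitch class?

No

Two spellings are enharmonically equivalent only if they share a pitch class.
Here D## → 4, D → 2; 2 ≠ 4, so they are not.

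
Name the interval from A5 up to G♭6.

diminished seventh

Counting letters A–B–C–D–E–F–G gives a seventh.
A→Gb = 9 semitones, 2 narrower than the major seventh (11), so diminished.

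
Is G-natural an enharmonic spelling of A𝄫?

Yes

G is pitch class 7; Abb is pitch class 7.
All spellings map to pitch class 7, so they are enharmonically equivalent.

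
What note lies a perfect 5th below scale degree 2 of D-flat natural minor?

Ab

Scale degree 2 of Db natural minor is Eb.
A perfect fifth (7 semitones) below Eb lands on the letter A, giving Ab.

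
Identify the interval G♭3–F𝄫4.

diminished seventh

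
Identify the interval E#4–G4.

Counting letters E–F–G gives a third.
E#→G = 2 semitones, 2 narrower than the major third (4), so diminished.

diminished third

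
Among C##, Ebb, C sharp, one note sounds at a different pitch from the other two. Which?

In 12-tone equal temperament, enharmonic equivalents share a pitch class. C## is pitch class 2; Ebb is pitch class 2; C# is pitch class 1.
C## and Ebb share pitch class 2, while C# is pitch class 1.

C#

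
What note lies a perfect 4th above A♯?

A fourth above A lands on the letter D.
A perfect fourth spans 5 semitones, so A# moves to pitch class 3. On the letter D that is D#.

D#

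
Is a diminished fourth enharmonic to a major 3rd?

Yes

A diminished fourth spans 4 semitones; a major third spans 4.
They are enharmonically equivalent.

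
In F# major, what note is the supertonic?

G#

Degree 2 takes the letter 1 step above F, which is G.
In major, degree 2 sits 2 semitones above the tonic. F# + 2 semitones is pitch class 8, spelled on G as G#.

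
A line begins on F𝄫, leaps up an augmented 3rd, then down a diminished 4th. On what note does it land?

E

An augmented third up from Fbb is Ab (letter A, 5 semitones up).
A diminished fourth down from Ab is E (letter E, 4 semitones down).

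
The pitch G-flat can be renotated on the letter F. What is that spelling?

F#

Gb is pitch class 6. The letter F alone is pitch class 5.
To reach pitch class 6 from F requires an offset of +1 semitone, i.e. sharp: F#.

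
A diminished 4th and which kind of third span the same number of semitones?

A diminished fourth spans 4 semitones.
A third spanning 4 semitones is major (the major third is 4).

major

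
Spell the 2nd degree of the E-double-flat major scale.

Fb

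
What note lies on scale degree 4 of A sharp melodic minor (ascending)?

D#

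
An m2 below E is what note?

E down a major second is D, so the target letter is D.
From E, a minor second is 1 semitone down: D#.

D#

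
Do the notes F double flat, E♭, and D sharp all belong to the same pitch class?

Yes

Fbb = pitch class 3 and Eb = pitch class 3 and D# = pitch class 3 — the same pitch class, so they are enharmonic equivalents.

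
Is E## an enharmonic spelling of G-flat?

Yes

E## = pitch class 6 and Gb = pitch class 6 — the same pitch class, so they are enharmonic equivalents.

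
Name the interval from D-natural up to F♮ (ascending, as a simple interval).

The letter names run D→F, a span of 2 letter steps, so the interval is some kind of third.
D to F is 3 semitones. A major third is 4, so 3 makes it minor.

minor third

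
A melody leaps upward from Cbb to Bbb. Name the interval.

The letter names run C→B, a span of 6 letter steps, so the interval is some kind of seventh.
Cbb to Bbb is 11 semitones. A major seventh is 11, so 11 makes it major.

major seventh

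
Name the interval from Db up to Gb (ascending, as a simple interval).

The letter names run D→G, a span of 3 letter steps, so the interval is some kind of fourth.
Db to Gb is 5 semitones. A perfect fourth is 5, so 5 makes it perfect.

perfect fourth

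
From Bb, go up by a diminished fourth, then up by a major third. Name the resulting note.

A diminished fourth up from Bb is Ebb (letter E, 4 semitones up).
A major third up from Ebb is Gb (letter G, 4 semitones up).

Gb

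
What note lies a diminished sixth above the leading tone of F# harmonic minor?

The leading tone of F# harmonic minor is E#.
A diminished sixth (7 semitones) above E# lands on the letter C, giving C.

C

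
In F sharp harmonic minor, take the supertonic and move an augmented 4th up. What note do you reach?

The supertonic of F# harmonic minor is G#.
An augmented fourth (6 semitones) above G# lands on the letter C, giving C##.

C##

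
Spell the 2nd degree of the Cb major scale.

Db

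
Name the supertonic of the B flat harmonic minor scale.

The Bb harmonic minor scale runs Bb C Db Eb F Gb A.
Degree 2 is C.

C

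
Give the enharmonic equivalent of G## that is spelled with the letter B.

Bbb

Plain B sits 2 semitones above G##, so on the letter B the same pitch needs a double flat: Bbb.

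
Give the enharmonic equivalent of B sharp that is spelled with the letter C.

C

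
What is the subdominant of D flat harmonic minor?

Gb

Degree 4 takes the letter 3 steps above D, which is G.
In harmonic minor, degree 4 sits 5 semitones above the tonic. Db + 5 semitones is pitch class 6, spelled on G as Gb.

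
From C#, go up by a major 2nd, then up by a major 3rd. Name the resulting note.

A major second up from C# is D# (letter D, 2 semitones up).
A major third up from D# is F## (letter F, 4 semitones up).

F##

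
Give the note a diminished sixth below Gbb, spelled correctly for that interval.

G down a major sixth is Bb, so the target letter is B.
From Gbb, a diminished sixth is 7 semitones down: Bb.

Bb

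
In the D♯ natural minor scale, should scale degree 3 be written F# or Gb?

F#

Each scale degree takes a distinct letter name. Degree 3 of a scale on D must use the letter F.
F# and Gb are enharmonically the same pitch, but only F# uses the letter F, so it is the correct spelling here.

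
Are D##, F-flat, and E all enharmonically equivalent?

D## = pitch class 4 and Fb = pitch class 4 and E = pitch class 4 — the same pitch class, so they are enharmonic equivalents.

Yes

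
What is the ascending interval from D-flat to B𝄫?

Counting letters D–E–F–G–A–B gives a sixth.
Db→Bbb = 8 semitones, 1 narrower than the major sixth (9), so minor.

minor sixth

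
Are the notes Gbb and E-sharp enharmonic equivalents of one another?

Yes

Gbb = pitch class 5 and E# = pitch class 5 — the same pitch class, so they are enharmonic equivalents.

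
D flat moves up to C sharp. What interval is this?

Counting letters D–E–F–G–A–B–C gives a seventh.
Db→C# = 12 semitones, 1 wider than the major seventh (11), so augmented.

augmented seventh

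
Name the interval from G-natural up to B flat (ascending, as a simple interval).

minor third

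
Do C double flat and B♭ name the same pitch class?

Yes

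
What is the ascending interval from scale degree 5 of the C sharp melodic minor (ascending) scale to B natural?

minor third

Scale degree 5 of C# melodic minor (ascending) is G#.
G# up to B: letters G→B make it a third; 3 semitones makes it minor.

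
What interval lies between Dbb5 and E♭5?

augmented second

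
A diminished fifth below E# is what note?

A fifth below E lands on the letter A.
A diminished fifth spans 6 semitones, so E# moves to pitch class 11. On the letter A that is A##.

A##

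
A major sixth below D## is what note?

D down a major sixth is F, so the target letter is F.
From D##, a major sixth is 9 semitones down: F##.

F##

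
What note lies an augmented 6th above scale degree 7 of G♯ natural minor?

D##

Scale degree 7 of G# natural minor is F#.
An augmented sixth (10 semitones) above F# lands on the letter D, giving D##.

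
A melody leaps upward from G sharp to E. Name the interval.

minor sixth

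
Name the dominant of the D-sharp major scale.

A#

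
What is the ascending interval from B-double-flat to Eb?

The letter names run B→E, a span of 3 letter steps, so the interval is some kind of fourth.
Bbb to Eb is 6 semitones. A perfect fourth is 5, so 6 makes it augmented.

augmented fourth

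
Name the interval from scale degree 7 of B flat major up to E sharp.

augmented fifth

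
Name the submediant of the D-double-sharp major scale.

B##

Degree 6 takes the letter 5 steps above D, which is B.
In major, degree 6 sits 9 semitones above the tonic. D## + 9 semitones is pitch class 1, spelled on B as B##.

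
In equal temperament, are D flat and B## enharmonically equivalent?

Yes

Db = pitch class 1 and B## = pitch class 1 — the same pitch class, so they are enharmonic equivalents.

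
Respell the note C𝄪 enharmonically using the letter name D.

D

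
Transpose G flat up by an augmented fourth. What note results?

C

A fourth above G lands on the letter C.
An augmented fourth spans 6 semitones, so Gb moves to pitch class 0. On the letter C that is C.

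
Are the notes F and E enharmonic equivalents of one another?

No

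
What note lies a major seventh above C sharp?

A seventh above C lands on the letter B.
A major seventh spans 11 semitones, so C# moves to pitch class 0. On the letter B that is B#.

B#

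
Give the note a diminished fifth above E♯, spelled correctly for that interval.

B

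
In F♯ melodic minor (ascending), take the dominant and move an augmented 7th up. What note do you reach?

B##

The dominant of F# melodic minor (ascending) is C#.
An augmented seventh (12 semitones) above C# lands on the letter B, giving B##.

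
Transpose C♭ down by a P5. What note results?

Fb

A fifth below C lands on the letter F.
A perfect fifth spans 7 semitones, so Cb moves to pitch class 4. On the letter F that is Fb.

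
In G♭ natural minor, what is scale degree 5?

Db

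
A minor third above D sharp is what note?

F#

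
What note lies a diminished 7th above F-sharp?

A seventh above F lands on the letter E.
A diminished seventh spans 9 semitones, so F# moves to pitch class 3. On the letter E that is Eb.

Eb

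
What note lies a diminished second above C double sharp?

D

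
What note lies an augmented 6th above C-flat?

A sixth above C lands on the letter A.
An augmented sixth spans 10 semitones, so Cb moves to pitch class 9. On the letter A that is A.

A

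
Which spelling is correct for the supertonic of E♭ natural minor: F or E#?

F

Each scale degree takes a distinct letter name. Degree 2 of a scale on E must use the letter F.
F and E# are enharmonically the same pitch, but only F uses the letter F, so it is the correct spelling here.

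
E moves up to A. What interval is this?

perfect fourth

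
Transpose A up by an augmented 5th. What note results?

E#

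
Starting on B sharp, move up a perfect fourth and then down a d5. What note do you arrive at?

A perfect fourth up from B# is E# (letter E, 5 semitones up).
A diminished fifth down from E# is A## (letter A, 6 semitones down).

A##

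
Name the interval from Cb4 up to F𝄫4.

diminished fourth

Counting letters C–D–E–F gives a fourth.
Cb→Fbb = 4 semitones, 1 narrower than the perfect fourth (5), so diminished.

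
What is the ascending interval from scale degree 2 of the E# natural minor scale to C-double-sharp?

Scale degree 2 of E# natural minor is F##.
F## up to C##: letters F→C make it a fifth; 7 semitones makes it perfect.

perfect fifth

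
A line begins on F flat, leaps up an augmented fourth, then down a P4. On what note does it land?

An augmented fourth up from Fb is Bb (letter B, 6 semitones up).
A perfect fourth down from Bb is F (letter F, 5 semitones down).

F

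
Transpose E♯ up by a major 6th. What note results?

C##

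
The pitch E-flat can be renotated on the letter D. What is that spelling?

Plain D sits 1 semitone below Eb, so on the letter D the same pitch needs a sharp: D#.

D#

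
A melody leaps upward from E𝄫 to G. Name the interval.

augmented third

Counting letters E–F–G gives a third.
Ebb→G = 5 semitones, 1 wider than the major third (4), so augmented.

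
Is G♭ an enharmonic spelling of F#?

Yes

Gb = pitch class 6 and F# = pitch class 6 — the same pitch class, so they are enharmonic equivalents.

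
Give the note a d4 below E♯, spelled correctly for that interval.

B##

E down a perfect fourth is B, so the target letter is B.
From E#, a diminished fourth is 4 semitones down: B##.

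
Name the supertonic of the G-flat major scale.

Degree 2 takes the letter 1 step above G, which is A.
In major, degree 2 sits 2 semitones above the tonic. Gb + 2 semitones is pitch class 8, spelled on A as Ab.

Ab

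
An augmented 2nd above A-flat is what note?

A second above A lands on the letter B.
An augmented second spans 3 semitones, so Ab moves to pitch class 11. On the letter B that is B.

B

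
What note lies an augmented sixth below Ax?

C#

A sixth below A lands on the letter C.
An augmented sixth spans 10 semitones, so A## moves to pitch class 1. On the letter C that is C#.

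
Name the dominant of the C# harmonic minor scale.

G#

The C# harmonic minor scale runs C# D# E F# G# A B#.
Degree 5 is G#.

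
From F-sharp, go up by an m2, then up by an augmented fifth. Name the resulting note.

D#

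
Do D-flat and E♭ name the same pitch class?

No

Two spellings are enharmonically equivalent only if they share a pitch class.
Here Db → 1, Eb → 3; 1 ≠ 3, so they are not.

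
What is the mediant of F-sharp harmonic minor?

A

Degree 3 takes the letter 2 steps above F, which is A.
In harmonic minor, degree 3 sits 3 semitones above the tonic. F# + 3 semitones is pitch class 9, spelled on A as A.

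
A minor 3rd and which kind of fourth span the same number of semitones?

doubly diminished

A minor third spans 3 semitones.
A fourth spanning 3 semitones is doubly diminished (the perfect fourth is 5).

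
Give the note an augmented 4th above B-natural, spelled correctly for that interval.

E#

A fourth above B lands on the letter E.
An augmented fourth spans 6 semitones, so B moves to pitch class 5. On the letter E that is E#.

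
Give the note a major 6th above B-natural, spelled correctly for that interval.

G#

A sixth above B lands on the letter G.
A major sixth spans 9 semitones, so B moves to pitch class 8. On the letter G that is G#.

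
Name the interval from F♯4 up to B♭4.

diminished fourth

The letter names run F→B, a span of 3 letter steps, so the interval is some kind of fourth.
F# to Bb is 4 semitones. A perfect fourth is 5, so 4 makes it diminished.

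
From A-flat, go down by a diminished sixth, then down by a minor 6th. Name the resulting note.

A diminished sixth down from Ab is C# (letter C, 7 semitones down).
A minor sixth down from C# is E# (letter E, 8 semitones down).

E#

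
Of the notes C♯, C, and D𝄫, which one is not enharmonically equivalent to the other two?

In 12-tone equal temperament, enharmonic equivalents share a pitch class. C# is pitch class 1; C is pitch class 0; Dbb is pitch class 0.
C and Dbb share pitch class 0, while C# is pitch class 1.

C#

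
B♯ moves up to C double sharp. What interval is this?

major second

Counting letters B–C gives a second.
B#→C## = 2 semitones, exactly the major second.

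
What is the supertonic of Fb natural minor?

Gb

The Fb natural minor scale runs Fb Gb Abb Bbb Cb Dbb Ebb.
Degree 2 is Gb.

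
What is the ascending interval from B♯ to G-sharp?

minor sixth

Counting letters B–C–D–E–F–G gives a sixth.
B#→G# = 8 semitones, 1 narrower than the major sixth (9), so minor.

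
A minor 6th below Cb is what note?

C down a major sixth is Eb, so the target letter is E.
From Cb, a minor sixth is 8 semitones down: Eb.

Eb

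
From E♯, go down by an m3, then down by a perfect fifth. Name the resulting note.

A minor third down from E# is C## (letter C, 3 semitones down).
A perfect fifth down from C## is F## (letter F, 7 semitones down).

F##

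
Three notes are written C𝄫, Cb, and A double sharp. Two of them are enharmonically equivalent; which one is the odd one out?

In 12-tone equal temperament, enharmonic equivalents share a pitch class. Cbb is pitch class 10; Cb is pitch class 11; A## is pitch class 11.
Cb and A## share pitch class 11, while Cbb is pitch class 10.

Cbb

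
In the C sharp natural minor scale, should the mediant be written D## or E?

Each scale degree takes a distinct letter name. Degree 3 of a scale on C must use the letter E.
E and D## are enharmonically the same pitch, but only E uses the letter E, so it is the correct spelling here.

E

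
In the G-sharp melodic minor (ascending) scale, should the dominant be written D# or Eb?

Each scale degree takes a distinct letter name. Degree 5 of a scale on G must use the letter D.
D# and Eb are enharmonically the same pitch, but only D# uses the letter D, so it is the correct spelling here.

D#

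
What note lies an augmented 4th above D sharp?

G##

A fourth above D lands on the letter G.
An augmented fourth spans 6 semitones, so D# moves to pitch class 9. On the letter G that is G##.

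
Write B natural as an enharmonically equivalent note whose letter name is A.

A##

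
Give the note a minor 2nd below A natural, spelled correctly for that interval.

G#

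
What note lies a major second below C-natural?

C down a major second is Bb, so the target letter is B.
From C, a major second is 2 semitones down: Bb.

Bb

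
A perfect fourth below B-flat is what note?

B down a perfect fourth is F#, so the target letter is F.
From Bb, a perfect fourth is 5 semitones down: F.

F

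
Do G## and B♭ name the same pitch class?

No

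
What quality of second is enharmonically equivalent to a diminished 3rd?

major

A diminished third spans 2 semitones.
A second spanning 2 semitones is major (the major second is 2).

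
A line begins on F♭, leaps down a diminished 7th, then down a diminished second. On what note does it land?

F##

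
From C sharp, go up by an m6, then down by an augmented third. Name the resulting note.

Fb

A minor sixth up from C# is A (letter A, 8 semitones up).
An augmented third down from A is Fb (letter F, 5 semitones down).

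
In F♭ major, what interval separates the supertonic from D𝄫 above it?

diminished fifth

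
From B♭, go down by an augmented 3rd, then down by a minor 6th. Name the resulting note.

Bbb

An augmented third down from Bb is Gbb (letter G, 5 semitones down).
A minor sixth down from Gbb is Bbb (letter B, 8 semitones down).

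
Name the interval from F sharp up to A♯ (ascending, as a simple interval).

Counting letters F–G–A gives a third.
F#→A# = 4 semitones, exactly the major third.

major third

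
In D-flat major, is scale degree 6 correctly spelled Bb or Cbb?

Each scale degree takes a distinct letter name. Degree 6 of a scale on D must use the letter B.
Bb and Cbb are enharmonically the same pitch, but only Bb uses the letter B, so it is the correct spelling here.

Bb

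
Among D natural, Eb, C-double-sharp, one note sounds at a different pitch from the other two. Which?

Eb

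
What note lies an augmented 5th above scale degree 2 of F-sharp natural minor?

Scale degree 2 of F# natural minor is G#.
An augmented fifth (8 semitones) above G# lands on the letter D, giving D##.

D##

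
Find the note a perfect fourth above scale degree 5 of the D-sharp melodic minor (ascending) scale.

Scale degree 5 of D# melodic minor (ascending) is A#.
A perfect fourth (5 semitones) above A# lands on the letter D, giving D#.

D#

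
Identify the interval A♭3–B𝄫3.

The letter names run A→B, a span of 1 letter step, so the interval is some kind of second.
Ab to Bbb is 1 semitone. A major second is 2, so 1 makes it minor.

minor second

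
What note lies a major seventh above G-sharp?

A seventh above G lands on the letter F.
A major seventh spans 11 semitones, so G# moves to pitch class 7. On the letter F that is F##.

F##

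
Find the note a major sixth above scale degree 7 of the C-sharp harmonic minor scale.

G##

Scale degree 7 of C# harmonic minor is B#.
A major sixth (9 semitones) above B# lands on the letter G, giving G##.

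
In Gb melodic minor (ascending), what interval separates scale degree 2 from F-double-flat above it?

diminished sixth

Scale degree 2 of Gb melodic minor (ascending) is Ab.
Ab up to Fbb: letters A→F make it a sixth; 7 semitones makes it diminished.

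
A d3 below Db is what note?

D down a major third is Bb, so the target letter is B.
From Db, a diminished third is 2 semitones down: B.

B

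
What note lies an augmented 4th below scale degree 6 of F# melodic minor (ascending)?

A

Scale degree 6 of F# melodic minor (ascending) is D#.
An augmented fourth (6 semitones) below D# lands on the letter A, giving A.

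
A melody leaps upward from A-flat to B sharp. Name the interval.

doubly augmented second

The letter names run A→B, a span of 1 letter step, so the interval is some kind of second.
Ab to B# is 4 semitones. A major second is 2, so 4 makes it doubly augmented.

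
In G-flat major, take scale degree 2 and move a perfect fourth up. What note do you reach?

Db

Scale degree 2 of Gb major is Ab.
A perfect fourth (5 semitones) above Ab lands on the letter D, giving Db.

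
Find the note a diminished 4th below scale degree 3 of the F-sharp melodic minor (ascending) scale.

Scale degree 3 of F# melodic minor (ascending) is A.
A diminished fourth (4 semitones) below A lands on the letter E, giving E#.

E#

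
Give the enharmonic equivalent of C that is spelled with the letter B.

B#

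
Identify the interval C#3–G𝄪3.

The letter names run C→G, a span of 4 letter steps, so the interval is some kind of fifth.
C# to G## is 8 semitones. A perfect fifth is 7, so 8 makes it augmented.

augmented fifth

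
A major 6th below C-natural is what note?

Eb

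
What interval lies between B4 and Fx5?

The letter names run B→F, a span of 4 letter steps, so the interval is some kind of fifth.
B to F## is 8 semitones. A perfect fifth is 7, so 8 makes it augmented.

augmented fifth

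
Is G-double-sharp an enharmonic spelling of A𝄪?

No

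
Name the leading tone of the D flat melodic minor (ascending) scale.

Degree 7 takes the letter 6 steps above D, which is C.
In melodic minor (ascending), degree 7 sits 11 semitones above the tonic. Db + 11 semitones is pitch class 0, spelled on C as C.

C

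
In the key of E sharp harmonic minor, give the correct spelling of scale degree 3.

G#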